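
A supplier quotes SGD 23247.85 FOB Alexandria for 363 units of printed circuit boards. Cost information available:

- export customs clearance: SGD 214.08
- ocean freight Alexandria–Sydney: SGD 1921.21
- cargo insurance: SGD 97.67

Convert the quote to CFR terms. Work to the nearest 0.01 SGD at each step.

Not relevant to the conversion: export clearance — on the seller under both FOB and CFR; already in the FOB price and stays in the CFR price. insurance — on the buyer under both terms; not part of either seller's price.
From FOB to CFR, the seller additionally bears: freight.
CFR price = 23247.85 + 1921.21 = 25169.06

CFR price: SGD 25169.06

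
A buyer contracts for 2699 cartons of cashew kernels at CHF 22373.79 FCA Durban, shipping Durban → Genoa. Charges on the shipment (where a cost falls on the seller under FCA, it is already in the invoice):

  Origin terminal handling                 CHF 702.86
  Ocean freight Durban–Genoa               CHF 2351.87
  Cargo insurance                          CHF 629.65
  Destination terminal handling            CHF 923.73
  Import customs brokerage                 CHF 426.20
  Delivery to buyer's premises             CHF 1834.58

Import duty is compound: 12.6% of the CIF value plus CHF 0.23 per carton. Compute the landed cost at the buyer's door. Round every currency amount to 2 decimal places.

FCA: the seller delivers export-cleared goods to the carrier; the buyer bears costs from that point.
CIF value = FCA price + origin terminal + freight + insurance = 22373.79 + 702.86 + 2351.87 + 629.65 = 26058.17
Ad valorem component: 26058.17 × 12.6% = 3283.33
Specific component: 2699 × 0.23 = 620.77
Import duty = 3283.33 + 620.77 = 3904.10
Buyer bears: origin terminal 702.86 + freight 2351.87 + insurance 629.65 + destination terminal 923.73 + brokerage 426.20 + delivery 1834.58 + duty 3904.10 = 10772.99
Landed cost = invoice 22373.79 + 10772.99 = 33146.78

Total landed cost: CHF 33146.78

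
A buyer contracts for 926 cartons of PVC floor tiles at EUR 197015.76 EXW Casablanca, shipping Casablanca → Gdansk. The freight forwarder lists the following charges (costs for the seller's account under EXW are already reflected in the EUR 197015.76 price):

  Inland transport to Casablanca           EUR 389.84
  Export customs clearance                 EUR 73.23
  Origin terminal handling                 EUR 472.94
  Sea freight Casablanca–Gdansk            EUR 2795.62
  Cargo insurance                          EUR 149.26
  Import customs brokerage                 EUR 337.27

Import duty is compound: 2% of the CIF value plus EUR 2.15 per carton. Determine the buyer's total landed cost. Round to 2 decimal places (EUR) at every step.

Total landed cost: EUR 207242.75

EXW: the seller makes goods available at their premises; the buyer bears all onward costs.
CIF value = EXW price + inland to port + export clearance + origin terminal + freight + insurance = 197015.76 + 389.84 + 73.23 + 472.94 + 2795.62 + 149.26 = 200896.65
Ad valorem component: 200896.65 × 2% = 4017.93
Specific component: 926 × 2.15 = 1990.90
Import duty = 4017.93 + 1990.90 = 6008.83
Buyer bears: inland to port 389.84 + export clearance 73.23 + origin terminal 472.94 + freight 2795.62 + insurance 149.26 + brokerage 337.27 + duty 6008.83 = 10226.99
Landed cost = invoice 197015.76 + 10226.99 = 207242.75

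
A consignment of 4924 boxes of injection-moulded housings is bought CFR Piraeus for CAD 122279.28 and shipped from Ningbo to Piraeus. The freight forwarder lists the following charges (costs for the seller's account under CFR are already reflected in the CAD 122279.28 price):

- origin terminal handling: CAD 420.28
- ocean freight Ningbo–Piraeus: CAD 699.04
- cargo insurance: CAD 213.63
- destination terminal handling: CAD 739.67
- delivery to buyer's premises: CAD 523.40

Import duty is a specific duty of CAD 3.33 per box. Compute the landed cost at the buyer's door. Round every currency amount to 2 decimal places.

Total landed cost: CAD 140152.90

CFR: the seller pays costs through ocean freight to the destination port, but not insurance.
Already in the invoice (seller's account under CFR): origin terminal, freight — exclude.
CIF value = CFR price + insurance = 122279.28 + 213.63 = 122492.91
Import duty = 4924 × 3.33 = 16396.92
Buyer bears: insurance 213.63 + destination terminal 739.67 + delivery 523.40 + duty 16396.92 = 17873.62
Landed cost = invoice 122279.28 + 17873.62 = 140152.90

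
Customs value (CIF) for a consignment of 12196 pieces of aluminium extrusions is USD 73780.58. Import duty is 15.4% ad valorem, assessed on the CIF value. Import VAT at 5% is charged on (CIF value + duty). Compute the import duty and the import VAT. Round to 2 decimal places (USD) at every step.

Import duty = 73780.58 × 15.4% = 11362.21
VAT base = CIF + duty = 73780.58 + 11362.21 = 85142.79
Import VAT = 85142.79 × 5% = 4257.14

Import duty: USD 11362.21; import VAT: USD 4257.14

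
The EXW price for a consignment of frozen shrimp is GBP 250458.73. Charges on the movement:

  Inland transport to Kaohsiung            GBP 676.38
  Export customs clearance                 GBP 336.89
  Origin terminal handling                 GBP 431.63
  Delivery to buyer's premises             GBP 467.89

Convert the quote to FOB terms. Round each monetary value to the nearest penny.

Not relevant to the conversion: delivery — on the buyer under both terms; not part of either seller's price.
From EXW to FOB, the seller additionally bears: inland to port, export clearance, origin terminal.
FOB price = 250458.73 + 676.38 + 336.89 + 431.63 = 251903.63

FOB price: GBP 251903.63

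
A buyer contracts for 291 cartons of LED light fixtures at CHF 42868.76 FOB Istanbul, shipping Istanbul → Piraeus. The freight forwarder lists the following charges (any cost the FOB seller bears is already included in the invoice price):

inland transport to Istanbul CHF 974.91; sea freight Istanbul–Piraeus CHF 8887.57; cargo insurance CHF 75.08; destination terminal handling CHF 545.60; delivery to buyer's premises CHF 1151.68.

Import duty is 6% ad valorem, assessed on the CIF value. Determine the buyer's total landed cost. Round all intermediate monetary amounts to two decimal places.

Total landed cost: CHF 56638.57

FOB: the seller bears costs until goods are on board at the origin port; the buyer bears freight, insurance and all costs thereafter.
Already in the invoice (seller's account under FOB): inland to port — exclude.
CIF value = FOB price + freight + insurance = 42868.76 + 8887.57 + 75.08 = 51831.41
Import duty = 51831.41 × 6% = 3109.88
Buyer bears: freight 8887.57 + insurance 75.08 + destination terminal 545.60 + delivery 1151.68 + duty 3109.88 = 13769.81
Landed cost = invoice 42868.76 + 13769.81 = 56638.57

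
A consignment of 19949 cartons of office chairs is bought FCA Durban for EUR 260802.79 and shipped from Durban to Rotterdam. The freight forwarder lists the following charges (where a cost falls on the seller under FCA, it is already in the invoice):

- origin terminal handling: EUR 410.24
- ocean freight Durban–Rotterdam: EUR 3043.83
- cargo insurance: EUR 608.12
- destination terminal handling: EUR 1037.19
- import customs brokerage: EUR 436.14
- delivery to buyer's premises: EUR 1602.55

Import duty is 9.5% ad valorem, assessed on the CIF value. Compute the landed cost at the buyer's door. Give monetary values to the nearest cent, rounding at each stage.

Total landed cost: EUR 293103.03

FCA: the seller delivers export-cleared goods to the carrier; the buyer bears costs from that point.
CIF value = FCA price + origin terminal + freight + insurance = 260802.79 + 410.24 + 3043.83 + 608.12 = 264864.98
Import duty = 264864.98 × 9.5% = 25162.17
Buyer bears: origin terminal 410.24 + freight 3043.83 + insurance 608.12 + destination terminal 1037.19 + brokerage 436.14 + delivery 1602.55 + duty 25162.17 = 32300.24
Landed cost = invoice 260802.79 + 32300.24 = 293103.03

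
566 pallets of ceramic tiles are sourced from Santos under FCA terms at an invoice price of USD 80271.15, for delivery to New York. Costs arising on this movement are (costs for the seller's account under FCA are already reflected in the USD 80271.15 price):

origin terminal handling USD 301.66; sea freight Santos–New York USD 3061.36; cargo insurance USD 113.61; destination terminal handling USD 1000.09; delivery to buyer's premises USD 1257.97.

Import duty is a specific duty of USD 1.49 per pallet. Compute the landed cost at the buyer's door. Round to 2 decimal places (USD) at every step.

Total landed cost: USD 86849.18

FCA: the seller delivers export-cleared goods to the carrier; the buyer bears costs from that point.
CIF value = FCA price + origin terminal + freight + insurance = 80271.15 + 301.66 + 3061.36 + 113.61 = 83747.78
Import duty = 566 × 1.49 = 843.34
Buyer bears: origin terminal 301.66 + freight 3061.36 + insurance 113.61 + destination terminal 1000.09 + delivery 1257.97 + duty 843.34 = 6578.03
Landed cost = invoice 80271.15 + 6578.03 = 86849.18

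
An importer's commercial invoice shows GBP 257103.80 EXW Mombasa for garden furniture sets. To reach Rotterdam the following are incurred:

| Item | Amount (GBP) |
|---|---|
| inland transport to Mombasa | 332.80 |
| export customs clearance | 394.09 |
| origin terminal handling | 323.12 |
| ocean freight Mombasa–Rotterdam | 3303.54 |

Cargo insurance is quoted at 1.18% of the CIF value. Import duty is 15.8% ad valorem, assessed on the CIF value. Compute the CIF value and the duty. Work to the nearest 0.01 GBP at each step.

Let C be the CIF value. C = EXW price + pre-shipment costs + freight + 1.18% × C
C − 1.18% × C = 257103.80 + 332.80 + 394.09 + 323.12 + 3303.54
0.9882 × C = 261457.35
C = 261457.35 / 0.9882 = 264579.39
Insurance premium = 1.18% × 264579.39 = 3122.04
Import duty = 264579.39 × 15.8% = 41803.54

CIF value: GBP 264579.39; import duty: GBP 41803.54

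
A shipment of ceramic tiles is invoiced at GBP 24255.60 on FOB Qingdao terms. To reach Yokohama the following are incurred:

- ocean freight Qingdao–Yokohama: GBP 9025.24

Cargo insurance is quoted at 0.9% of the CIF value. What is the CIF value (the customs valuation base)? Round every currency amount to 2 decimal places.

Let C be the CIF value. C = FOB price + freight + 0.9% × C
C − 0.9% × C = 24255.60 + 9025.24
0.991 × C = 33280.84
C = 33280.84 / 0.991 = 33583.09
Insurance premium = 0.9% × 33583.09 = 302.25

CIF value: GBP 33583.09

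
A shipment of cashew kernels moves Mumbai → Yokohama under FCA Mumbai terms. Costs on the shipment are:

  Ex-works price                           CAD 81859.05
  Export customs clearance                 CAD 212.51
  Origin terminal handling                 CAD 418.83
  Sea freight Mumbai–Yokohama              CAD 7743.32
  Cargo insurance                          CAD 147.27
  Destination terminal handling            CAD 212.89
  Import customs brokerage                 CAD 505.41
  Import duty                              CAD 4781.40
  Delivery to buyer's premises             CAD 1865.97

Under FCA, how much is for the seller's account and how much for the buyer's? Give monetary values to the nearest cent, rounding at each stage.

Seller: CAD 82071.56; buyer: CAD 15675.09

FCA: the seller delivers export-cleared goods to the carrier; the buyer bears costs from that point.
Seller's account: goods 81859.05 + export clearance 212.51 = 82071.56
Buyer's account: origin terminal 418.83 + freight 7743.32 + insurance 147.27 + destination terminal 212.89 + brokerage 505.41 + duty 4781.40 + delivery 1865.97 = 15675.09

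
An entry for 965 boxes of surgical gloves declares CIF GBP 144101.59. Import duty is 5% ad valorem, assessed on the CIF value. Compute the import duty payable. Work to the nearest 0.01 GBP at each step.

Import duty = 144101.59 × 5% = 7205.08

Import duty: GBP 7205.08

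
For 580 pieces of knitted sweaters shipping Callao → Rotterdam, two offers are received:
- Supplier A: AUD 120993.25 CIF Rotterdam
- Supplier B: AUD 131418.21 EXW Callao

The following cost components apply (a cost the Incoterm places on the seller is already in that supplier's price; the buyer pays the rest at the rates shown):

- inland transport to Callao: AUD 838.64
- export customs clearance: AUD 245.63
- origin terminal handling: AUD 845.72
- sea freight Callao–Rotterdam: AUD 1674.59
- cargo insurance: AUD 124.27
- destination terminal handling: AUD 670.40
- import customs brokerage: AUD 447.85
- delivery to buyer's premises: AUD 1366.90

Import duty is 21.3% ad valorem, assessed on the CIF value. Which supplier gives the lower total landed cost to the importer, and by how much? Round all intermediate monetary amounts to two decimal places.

Supplier A is cheaper by AUD 17168.57

Supplier A (CIF):
The CIF price already equals the CIF value: 120993.25
Import duty = 120993.25 × 21.3% = 25771.56
Buyer bears (A): 670.40 + 447.85 + 1366.90 = 2485.15
Landed cost (A) = invoice 120993.25 + 2485.15 + duty 25771.56 = 149249.96
Supplier B (EXW):
CIF value = EXW price + inland to port + export clearance + origin terminal + freight + insurance = 131418.21 + 838.64 + 245.63 + 845.72 + 1674.59 + 124.27 = 135147.06
Import duty = 135147.06 × 21.3% = 28786.32
Buyer bears (B): 838.64 + 245.63 + 845.72 + 1674.59 + 124.27 + 670.40 + 447.85 + 1366.90 = 6214.00
Landed cost (B) = invoice 131418.21 + 6214.00 + duty 28786.32 = 166418.53
Difference = |149249.96 − 166418.53| = 17168.57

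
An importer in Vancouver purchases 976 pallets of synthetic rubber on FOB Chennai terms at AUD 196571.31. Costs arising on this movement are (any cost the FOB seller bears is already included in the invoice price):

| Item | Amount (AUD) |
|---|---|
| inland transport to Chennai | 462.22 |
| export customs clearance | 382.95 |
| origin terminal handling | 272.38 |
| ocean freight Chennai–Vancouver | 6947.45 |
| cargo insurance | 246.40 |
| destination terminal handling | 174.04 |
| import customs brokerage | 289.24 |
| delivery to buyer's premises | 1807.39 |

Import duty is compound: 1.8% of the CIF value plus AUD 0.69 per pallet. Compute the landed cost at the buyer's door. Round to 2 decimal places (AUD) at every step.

FOB: the seller bears costs until goods are on board at the origin port; the buyer bears freight, insurance and all costs thereafter.
Already in the invoice (seller's account under FOB): inland to port, export clearance, origin terminal — exclude.
CIF value = FOB price + freight + insurance = 196571.31 + 6947.45 + 246.40 = 203765.16
Ad valorem component: 203765.16 × 1.8% = 3667.77
Specific component: 976 × 0.69 = 673.44
Import duty = 3667.77 + 673.44 = 4341.21
Buyer bears: freight 6947.45 + insurance 246.40 + destination terminal 174.04 + brokerage 289.24 + delivery 1807.39 + duty 4341.21 = 13805.73
Landed cost = invoice 196571.31 + 13805.73 = 210377.04

Total landed cost: AUD 210377.04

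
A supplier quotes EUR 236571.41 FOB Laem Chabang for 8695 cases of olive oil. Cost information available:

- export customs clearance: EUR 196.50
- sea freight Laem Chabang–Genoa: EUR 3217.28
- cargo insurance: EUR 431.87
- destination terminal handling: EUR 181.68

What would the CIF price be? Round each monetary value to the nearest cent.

Not relevant to the conversion: export clearance — on the seller under both FOB and CIF; already in the FOB price and stays in the CIF price. destination terminal — on the buyer under both terms; not part of either seller's price.
From FOB to CIF, the seller additionally bears: freight, insurance.
CIF price = 236571.41 + 3217.28 + 431.87 = 240220.56

CIF price: EUR 240220.56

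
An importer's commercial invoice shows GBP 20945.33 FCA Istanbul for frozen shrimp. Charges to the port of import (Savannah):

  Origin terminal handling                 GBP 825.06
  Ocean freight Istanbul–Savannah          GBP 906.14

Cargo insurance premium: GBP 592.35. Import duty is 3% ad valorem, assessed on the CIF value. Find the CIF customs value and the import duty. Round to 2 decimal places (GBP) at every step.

CIF value: GBP 23268.88; import duty: GBP 698.07

CIF = FCA price + pre-shipment costs + freight + insurance
CIF = 20945.33 + 825.06 + 906.14 + 592.35 = 23268.88
Import duty = 23268.88 × 3% = 698.07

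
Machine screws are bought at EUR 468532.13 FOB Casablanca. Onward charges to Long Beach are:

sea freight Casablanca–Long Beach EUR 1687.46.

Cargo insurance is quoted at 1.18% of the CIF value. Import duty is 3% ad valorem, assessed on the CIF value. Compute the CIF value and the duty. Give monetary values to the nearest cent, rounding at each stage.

CIF value: EUR 475834.44; import duty: EUR 14275.03

Let C be the CIF value. C = FOB price + freight + 1.18% × C
C − 1.18% × C = 468532.13 + 1687.46
0.9882 × C = 470219.59
C = 470219.59 / 0.9882 = 475834.44
Insurance premium = 1.18% × 475834.44 = 5614.85
Import duty = 475834.44 × 3% = 14275.03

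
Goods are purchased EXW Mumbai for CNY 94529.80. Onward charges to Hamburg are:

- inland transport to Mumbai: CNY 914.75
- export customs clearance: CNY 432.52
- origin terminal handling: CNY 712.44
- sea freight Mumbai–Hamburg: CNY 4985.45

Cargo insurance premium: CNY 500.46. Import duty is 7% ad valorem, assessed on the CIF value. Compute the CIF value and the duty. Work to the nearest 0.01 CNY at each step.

CIF value: CNY 102075.42; import duty: CNY 7145.28

CIF = EXW price + pre-shipment costs + freight + insurance
CIF = 94529.80 + 914.75 + 432.52 + 712.44 + 4985.45 + 500.46 = 102075.42
Import duty = 102075.42 × 7% = 7145.28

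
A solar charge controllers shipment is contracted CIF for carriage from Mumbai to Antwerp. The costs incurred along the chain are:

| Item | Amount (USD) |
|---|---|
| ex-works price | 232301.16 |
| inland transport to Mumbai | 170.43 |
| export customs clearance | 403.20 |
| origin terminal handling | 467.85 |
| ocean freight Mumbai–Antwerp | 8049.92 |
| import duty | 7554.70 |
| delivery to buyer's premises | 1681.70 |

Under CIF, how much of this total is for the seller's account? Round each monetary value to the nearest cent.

CIF: the seller pays costs through ocean freight and marine insurance to the destination port.
Seller's account: goods 232301.16 + inland to port 170.43 + export clearance 403.20 + origin terminal 467.85 + freight 8049.92 = 241392.56
Buyer's account: duty 7554.70 + delivery 1681.70 = 9236.40

Seller's account: USD 241392.56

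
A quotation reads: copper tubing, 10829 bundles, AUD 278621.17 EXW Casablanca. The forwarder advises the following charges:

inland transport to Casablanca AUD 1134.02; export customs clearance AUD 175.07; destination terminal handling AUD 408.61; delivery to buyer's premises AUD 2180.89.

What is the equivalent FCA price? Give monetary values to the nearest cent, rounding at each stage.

Not relevant to the conversion: destination terminal, delivery — on the buyer under both terms; not part of either seller's price.
From EXW to FCA, the seller additionally bears: inland to port, export clearance.
FCA price = 278621.17 + 1134.02 + 175.07 = 279930.26

FCA price: AUD 279930.26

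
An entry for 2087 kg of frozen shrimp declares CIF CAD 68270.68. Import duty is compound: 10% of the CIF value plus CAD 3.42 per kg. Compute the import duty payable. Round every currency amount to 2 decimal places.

Import duty: CAD 13964.61

Ad valorem component: 68270.68 × 10% = 6827.07
Specific component: 2087 × 3.42 = 7137.54
Import duty = 6827.07 + 7137.54 = 13964.61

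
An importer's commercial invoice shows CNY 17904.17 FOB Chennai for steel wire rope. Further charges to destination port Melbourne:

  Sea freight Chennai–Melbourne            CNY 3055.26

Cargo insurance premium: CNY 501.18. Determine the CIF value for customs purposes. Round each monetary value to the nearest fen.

CIF value: CNY 21460.61

CIF = FOB price + freight + insurance
CIF = 17904.17 + 3055.26 + 501.18 = 21460.61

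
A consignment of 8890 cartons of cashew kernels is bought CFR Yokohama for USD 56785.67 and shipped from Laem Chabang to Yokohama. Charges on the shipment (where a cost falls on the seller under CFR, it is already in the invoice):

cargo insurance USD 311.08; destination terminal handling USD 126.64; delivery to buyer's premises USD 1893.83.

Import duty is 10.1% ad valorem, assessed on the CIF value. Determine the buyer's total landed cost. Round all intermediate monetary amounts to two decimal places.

Total landed cost: USD 64883.99

CFR: the seller pays costs through ocean freight to the destination port, but not insurance.
CIF value = CFR price + insurance = 56785.67 + 311.08 = 57096.75
Import duty = 57096.75 × 10.1% = 5766.77
Buyer bears: insurance 311.08 + destination terminal 126.64 + delivery 1893.83 + duty 5766.77 = 8098.32
Landed cost = invoice 56785.67 + 8098.32 = 64883.99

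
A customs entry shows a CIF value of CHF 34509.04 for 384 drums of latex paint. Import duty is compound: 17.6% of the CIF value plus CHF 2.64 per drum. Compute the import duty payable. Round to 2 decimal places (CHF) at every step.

Ad valorem component: 34509.04 × 17.6% = 6073.59
Specific component: 384 × 2.64 = 1013.76
Import duty = 6073.59 + 1013.76 = 7087.35

Import duty: CHF 7087.35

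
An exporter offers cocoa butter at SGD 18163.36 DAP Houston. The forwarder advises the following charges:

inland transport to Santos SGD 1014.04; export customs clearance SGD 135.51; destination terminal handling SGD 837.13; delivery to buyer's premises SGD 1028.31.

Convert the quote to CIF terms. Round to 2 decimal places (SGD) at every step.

Not relevant to the conversion: export clearance, inland to port — on the seller under both DAP and CIF; already in the DAP price and stays in the CIF price.
From DAP to CIF, the seller no longer bears: destination terminal, delivery.
CIF price = 18163.36 − 837.13 − 1028.31 = 16297.92

CIF price: SGD 16297.92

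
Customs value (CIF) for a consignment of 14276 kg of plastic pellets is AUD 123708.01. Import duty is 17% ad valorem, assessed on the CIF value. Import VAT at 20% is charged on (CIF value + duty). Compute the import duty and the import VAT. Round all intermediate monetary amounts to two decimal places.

Import duty = 123708.01 × 17% = 21030.36
VAT base = CIF + duty = 123708.01 + 21030.36 = 144738.37
Import VAT = 144738.37 × 20% = 28947.67

Import duty: AUD 21030.36; import VAT: AUD 28947.67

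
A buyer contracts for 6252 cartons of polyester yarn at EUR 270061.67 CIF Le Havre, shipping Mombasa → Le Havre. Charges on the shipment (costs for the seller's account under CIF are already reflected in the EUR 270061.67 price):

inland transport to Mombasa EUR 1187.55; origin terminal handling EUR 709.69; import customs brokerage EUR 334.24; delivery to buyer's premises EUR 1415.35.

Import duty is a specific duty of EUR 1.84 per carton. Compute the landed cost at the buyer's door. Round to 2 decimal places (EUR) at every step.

CIF: the seller pays costs through ocean freight and marine insurance to the destination port.
Already in the invoice (seller's account under CIF): inland to port, origin terminal — exclude.
The CIF price already equals the CIF value: 270061.67
Import duty = 6252 × 1.84 = 11503.68
Buyer bears: brokerage 334.24 + delivery 1415.35 + duty 11503.68 = 13253.27
Landed cost = invoice 270061.67 + 13253.27 = 283314.94

Total landed cost: EUR 283314.94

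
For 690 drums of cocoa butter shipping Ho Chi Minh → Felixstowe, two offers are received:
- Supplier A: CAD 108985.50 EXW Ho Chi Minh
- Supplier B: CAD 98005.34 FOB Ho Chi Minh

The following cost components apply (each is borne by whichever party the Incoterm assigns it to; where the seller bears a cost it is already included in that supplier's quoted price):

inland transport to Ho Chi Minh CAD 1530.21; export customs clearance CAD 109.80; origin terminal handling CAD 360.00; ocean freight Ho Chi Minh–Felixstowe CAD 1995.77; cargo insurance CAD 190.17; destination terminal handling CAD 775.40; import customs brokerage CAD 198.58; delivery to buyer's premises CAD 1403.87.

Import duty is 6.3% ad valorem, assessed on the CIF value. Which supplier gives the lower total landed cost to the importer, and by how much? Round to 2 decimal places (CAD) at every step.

Supplier A (EXW):
CIF value = EXW price + inland to port + export clearance + origin terminal + freight + insurance = 108985.50 + 1530.21 + 109.80 + 360.00 + 1995.77 + 190.17 = 113171.45
Import duty = 113171.45 × 6.3% = 7129.80
Buyer bears (A): 1530.21 + 109.80 + 360.00 + 1995.77 + 190.17 + 775.40 + 198.58 + 1403.87 = 6563.80
Landed cost (A) = invoice 108985.50 + 6563.80 + duty 7129.80 = 122679.10
Supplier B (FOB):
CIF value = FOB price + freight + insurance = 98005.34 + 1995.77 + 190.17 = 100191.28
Import duty = 100191.28 × 6.3% = 6312.05
Buyer bears (B): 1995.77 + 190.17 + 775.40 + 198.58 + 1403.87 = 4563.79
Landed cost (B) = invoice 98005.34 + 4563.79 + duty 6312.05 = 108881.18
Difference = |122679.10 − 108881.18| = 13797.92

Supplier B is cheaper by CAD 13797.92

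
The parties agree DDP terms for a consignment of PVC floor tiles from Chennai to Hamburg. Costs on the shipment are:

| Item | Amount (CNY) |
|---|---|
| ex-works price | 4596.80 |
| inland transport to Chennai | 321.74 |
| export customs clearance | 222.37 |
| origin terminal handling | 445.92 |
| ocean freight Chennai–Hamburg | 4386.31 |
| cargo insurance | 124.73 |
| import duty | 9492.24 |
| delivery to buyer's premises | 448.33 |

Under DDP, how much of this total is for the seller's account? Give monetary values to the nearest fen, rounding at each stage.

DDP: the seller bears all costs including import duty.
Seller's account: goods 4596.80 + inland to port 321.74 + export clearance 222.37 + origin terminal 445.92 + freight 4386.31 + insurance 124.73 + duty 9492.24 + delivery 448.33 = 20038.44
Buyer's account: 0.00

Seller's account: CNY 20038.44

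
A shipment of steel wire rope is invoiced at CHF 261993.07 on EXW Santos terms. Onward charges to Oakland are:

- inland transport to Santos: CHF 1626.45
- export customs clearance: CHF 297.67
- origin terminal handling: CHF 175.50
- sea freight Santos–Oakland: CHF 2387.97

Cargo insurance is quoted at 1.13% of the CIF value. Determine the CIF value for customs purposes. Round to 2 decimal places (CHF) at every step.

CIF value: CHF 269526.31

Let C be the CIF value. C = EXW price + pre-shipment costs + freight + 1.13% × C
C − 1.13% × C = 261993.07 + 1626.45 + 297.67 + 175.50 + 2387.97
0.9887 × C = 266480.66
C = 266480.66 / 0.9887 = 269526.31
Insurance premium = 1.13% × 269526.31 = 3045.65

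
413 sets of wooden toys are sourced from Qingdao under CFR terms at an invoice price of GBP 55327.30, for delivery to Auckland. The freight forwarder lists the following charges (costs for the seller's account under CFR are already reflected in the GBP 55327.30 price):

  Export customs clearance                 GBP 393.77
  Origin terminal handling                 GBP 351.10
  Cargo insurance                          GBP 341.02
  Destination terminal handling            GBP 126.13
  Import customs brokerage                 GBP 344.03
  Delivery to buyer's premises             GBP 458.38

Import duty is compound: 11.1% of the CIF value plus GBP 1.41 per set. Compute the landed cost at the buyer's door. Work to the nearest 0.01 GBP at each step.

Total landed cost: GBP 63358.37

CFR: the seller pays costs through ocean freight to the destination port, but not insurance.
Already in the invoice (seller's account under CFR): export clearance, origin terminal — exclude.
CIF value = CFR price + insurance = 55327.30 + 341.02 = 55668.32
Ad valorem component: 55668.32 × 11.1% = 6179.18
Specific component: 413 × 1.41 = 582.33
Import duty = 6179.18 + 582.33 = 6761.51
Buyer bears: insurance 341.02 + destination terminal 126.13 + brokerage 344.03 + delivery 458.38 + duty 6761.51 = 8031.07
Landed cost = invoice 55327.30 + 8031.07 = 63358.37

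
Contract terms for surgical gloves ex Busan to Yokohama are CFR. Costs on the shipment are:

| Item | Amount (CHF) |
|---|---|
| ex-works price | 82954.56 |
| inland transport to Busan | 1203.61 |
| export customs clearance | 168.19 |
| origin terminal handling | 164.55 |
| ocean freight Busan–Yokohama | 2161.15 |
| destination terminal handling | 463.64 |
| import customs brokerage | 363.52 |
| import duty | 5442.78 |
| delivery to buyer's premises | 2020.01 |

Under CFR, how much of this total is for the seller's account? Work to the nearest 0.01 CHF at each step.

Seller's account: CHF 86652.06

CFR: the seller pays costs through ocean freight to the destination port, but not insurance.
Seller's account: goods 82954.56 + inland to port 1203.61 + export clearance 168.19 + origin terminal 164.55 + freight 2161.15 = 86652.06
Buyer's account: destination terminal 463.64 + brokerage 363.52 + duty 5442.78 + delivery 2020.01 = 8289.95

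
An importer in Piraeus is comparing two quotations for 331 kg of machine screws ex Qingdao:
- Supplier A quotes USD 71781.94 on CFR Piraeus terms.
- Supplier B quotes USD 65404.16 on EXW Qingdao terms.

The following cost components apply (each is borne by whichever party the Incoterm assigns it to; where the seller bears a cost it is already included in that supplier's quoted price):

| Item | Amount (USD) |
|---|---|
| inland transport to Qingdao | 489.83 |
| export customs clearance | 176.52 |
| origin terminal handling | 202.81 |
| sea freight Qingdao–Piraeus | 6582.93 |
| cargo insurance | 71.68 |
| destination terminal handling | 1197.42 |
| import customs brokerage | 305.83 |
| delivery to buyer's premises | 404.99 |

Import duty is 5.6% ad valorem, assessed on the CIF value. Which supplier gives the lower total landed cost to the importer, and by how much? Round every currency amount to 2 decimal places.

Supplier A is cheaper by USD 1134.47

Supplier A (CFR):
CIF value = CFR price + insurance = 71781.94 + 71.68 = 71853.62
Import duty = 71853.62 × 5.6% = 4023.80
Buyer bears (A): 71.68 + 1197.42 + 305.83 + 404.99 = 1979.92
Landed cost (A) = invoice 71781.94 + 1979.92 + duty 4023.80 = 77785.66
Supplier B (EXW):
CIF value = EXW price + inland to port + export clearance + origin terminal + freight + insurance = 65404.16 + 489.83 + 176.52 + 202.81 + 6582.93 + 71.68 = 72927.93
Import duty = 72927.93 × 5.6% = 4083.96
Buyer bears (B): 489.83 + 176.52 + 202.81 + 6582.93 + 71.68 + 1197.42 + 305.83 + 404.99 = 9432.01
Landed cost (B) = invoice 65404.16 + 9432.01 + duty 4083.96 = 78920.13
Difference = |77785.66 − 78920.13| = 1134.47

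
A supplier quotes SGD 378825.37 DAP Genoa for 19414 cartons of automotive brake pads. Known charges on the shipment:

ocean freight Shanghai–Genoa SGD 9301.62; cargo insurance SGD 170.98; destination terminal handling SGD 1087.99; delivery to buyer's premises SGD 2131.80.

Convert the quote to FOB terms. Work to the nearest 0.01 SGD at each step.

From DAP to FOB, the seller no longer bears: freight, insurance, destination terminal, delivery.
FOB price = 378825.37 − 9301.62 − 170.98 − 1087.99 − 2131.80 = 366132.98

FOB price: SGD 366132.98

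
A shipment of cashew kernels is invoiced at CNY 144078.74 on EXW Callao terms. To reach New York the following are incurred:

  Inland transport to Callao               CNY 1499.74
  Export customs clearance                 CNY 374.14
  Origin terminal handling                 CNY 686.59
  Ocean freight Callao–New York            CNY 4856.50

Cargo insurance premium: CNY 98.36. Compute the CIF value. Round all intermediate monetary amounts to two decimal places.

CIF value: CNY 151594.07

CIF = EXW price + pre-shipment costs + freight + insurance
CIF = 144078.74 + 1499.74 + 374.14 + 686.59 + 4856.50 + 98.36 = 151594.07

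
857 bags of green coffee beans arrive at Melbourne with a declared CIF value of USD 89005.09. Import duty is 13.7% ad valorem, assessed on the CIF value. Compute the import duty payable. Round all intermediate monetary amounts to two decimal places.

Import duty: USD 12193.70

Import duty = 89005.09 × 13.7% = 12193.70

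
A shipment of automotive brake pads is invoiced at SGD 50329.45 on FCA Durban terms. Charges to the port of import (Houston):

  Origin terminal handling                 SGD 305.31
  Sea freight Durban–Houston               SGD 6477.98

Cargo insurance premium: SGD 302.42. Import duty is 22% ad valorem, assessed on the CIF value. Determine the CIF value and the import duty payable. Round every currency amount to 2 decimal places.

CIF = FCA price + pre-shipment costs + freight + insurance
CIF = 50329.45 + 305.31 + 6477.98 + 302.42 = 57415.16
Import duty = 57415.16 × 22% = 12631.34

CIF value: SGD 57415.16; import duty: SGD 12631.34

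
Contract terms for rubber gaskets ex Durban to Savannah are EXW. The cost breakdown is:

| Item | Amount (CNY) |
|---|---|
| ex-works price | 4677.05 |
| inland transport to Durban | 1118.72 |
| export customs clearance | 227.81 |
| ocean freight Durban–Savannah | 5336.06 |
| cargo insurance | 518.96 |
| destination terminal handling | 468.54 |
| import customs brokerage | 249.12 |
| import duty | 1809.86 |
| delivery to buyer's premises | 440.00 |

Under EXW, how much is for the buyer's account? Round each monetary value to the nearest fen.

EXW: the seller makes goods available at their premises; the buyer bears all onward costs.
Seller's account: goods 4677.05 = 4677.05
Buyer's account: inland to port 1118.72 + export clearance 227.81 + freight 5336.06 + insurance 518.96 + destination terminal 468.54 + brokerage 249.12 + duty 1809.86 + delivery 440.00 = 10169.07

Buyer's account: CNY 10169.07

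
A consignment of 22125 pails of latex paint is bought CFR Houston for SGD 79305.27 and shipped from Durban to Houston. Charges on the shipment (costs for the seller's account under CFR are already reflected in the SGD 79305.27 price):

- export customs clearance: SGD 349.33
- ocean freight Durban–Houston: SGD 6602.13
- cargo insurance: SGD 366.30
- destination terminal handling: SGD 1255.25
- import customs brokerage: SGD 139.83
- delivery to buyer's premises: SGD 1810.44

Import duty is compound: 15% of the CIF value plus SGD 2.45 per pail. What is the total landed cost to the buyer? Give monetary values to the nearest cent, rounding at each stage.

CFR: the seller pays costs through ocean freight to the destination port, but not insurance.
Already in the invoice (seller's account under CFR): export clearance, freight — exclude.
CIF value = CFR price + insurance = 79305.27 + 366.30 = 79671.57
Ad valorem component: 79671.57 × 15% = 11950.74
Specific component: 22125 × 2.45 = 54206.25
Import duty = 11950.74 + 54206.25 = 66156.99
Buyer bears: insurance 366.30 + destination terminal 1255.25 + brokerage 139.83 + delivery 1810.44 + duty 66156.99 = 69728.81
Landed cost = invoice 79305.27 + 69728.81 = 149034.08

Total landed cost: SGD 149034.08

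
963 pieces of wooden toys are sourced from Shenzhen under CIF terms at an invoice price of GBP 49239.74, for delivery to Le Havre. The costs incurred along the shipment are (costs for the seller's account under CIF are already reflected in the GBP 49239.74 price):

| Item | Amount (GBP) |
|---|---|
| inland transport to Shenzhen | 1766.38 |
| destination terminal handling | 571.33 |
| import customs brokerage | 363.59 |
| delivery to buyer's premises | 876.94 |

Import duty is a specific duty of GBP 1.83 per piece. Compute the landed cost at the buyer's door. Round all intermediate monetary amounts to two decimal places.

CIF: the seller pays costs through ocean freight and marine insurance to the destination port.
Already in the invoice (seller's account under CIF): inland to port — exclude.
The CIF price already equals the CIF value: 49239.74
Import duty = 963 × 1.83 = 1762.29
Buyer bears: destination terminal 571.33 + brokerage 363.59 + delivery 876.94 + duty 1762.29 = 3574.15
Landed cost = invoice 49239.74 + 3574.15 = 52813.89

Total landed cost: GBP 52813.89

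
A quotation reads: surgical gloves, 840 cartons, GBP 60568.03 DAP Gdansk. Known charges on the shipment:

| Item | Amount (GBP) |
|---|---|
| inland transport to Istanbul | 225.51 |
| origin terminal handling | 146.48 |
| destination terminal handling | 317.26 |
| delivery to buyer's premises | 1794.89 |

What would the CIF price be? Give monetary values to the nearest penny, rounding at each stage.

Not relevant to the conversion: origin terminal, inland to port — on the seller under both DAP and CIF; already in the DAP price and stays in the CIF price.
From DAP to CIF, the seller no longer bears: destination terminal, delivery.
CIF price = 60568.03 − 317.26 − 1794.89 = 58455.88

CIF price: GBP 58455.88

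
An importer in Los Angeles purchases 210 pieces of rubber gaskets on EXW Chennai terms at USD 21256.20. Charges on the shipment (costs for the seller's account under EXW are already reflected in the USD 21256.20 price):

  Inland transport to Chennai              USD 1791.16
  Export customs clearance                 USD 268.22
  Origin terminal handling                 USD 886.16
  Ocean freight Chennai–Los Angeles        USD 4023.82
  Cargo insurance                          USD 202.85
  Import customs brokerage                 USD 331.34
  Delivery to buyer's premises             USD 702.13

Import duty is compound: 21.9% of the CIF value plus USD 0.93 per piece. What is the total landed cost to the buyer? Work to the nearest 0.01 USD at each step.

Total landed cost: USD 35883.00

EXW: the seller makes goods available at their premises; the buyer bears all onward costs.
CIF value = EXW price + inland to port + export clearance + origin terminal + freight + insurance = 21256.20 + 1791.16 + 268.22 + 886.16 + 4023.82 + 202.85 = 28428.41
Ad valorem component: 28428.41 × 21.9% = 6225.82
Specific component: 210 × 0.93 = 195.30
Import duty = 6225.82 + 195.30 = 6421.12
Buyer bears: inland to port 1791.16 + export clearance 268.22 + origin terminal 886.16 + freight 4023.82 + insurance 202.85 + brokerage 331.34 + delivery 702.13 + duty 6421.12 = 14626.80
Landed cost = invoice 21256.20 + 14626.80 = 35883.00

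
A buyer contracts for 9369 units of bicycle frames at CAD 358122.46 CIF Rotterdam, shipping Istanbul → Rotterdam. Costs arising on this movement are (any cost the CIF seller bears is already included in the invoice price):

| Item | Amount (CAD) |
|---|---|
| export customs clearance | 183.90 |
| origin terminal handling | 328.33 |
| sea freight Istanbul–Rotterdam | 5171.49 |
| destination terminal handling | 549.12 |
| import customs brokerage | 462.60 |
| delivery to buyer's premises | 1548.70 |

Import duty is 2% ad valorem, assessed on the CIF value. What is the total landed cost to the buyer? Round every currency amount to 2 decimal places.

CIF: the seller pays costs through ocean freight and marine insurance to the destination port.
Already in the invoice (seller's account under CIF): export clearance, origin terminal, freight — exclude.
The CIF price already equals the CIF value: 358122.46
Import duty = 358122.46 × 2% = 7162.45
Buyer bears: destination terminal 549.12 + brokerage 462.60 + delivery 1548.70 + duty 7162.45 = 9722.87
Landed cost = invoice 358122.46 + 9722.87 = 367845.33

Total landed cost: CAD 367845.33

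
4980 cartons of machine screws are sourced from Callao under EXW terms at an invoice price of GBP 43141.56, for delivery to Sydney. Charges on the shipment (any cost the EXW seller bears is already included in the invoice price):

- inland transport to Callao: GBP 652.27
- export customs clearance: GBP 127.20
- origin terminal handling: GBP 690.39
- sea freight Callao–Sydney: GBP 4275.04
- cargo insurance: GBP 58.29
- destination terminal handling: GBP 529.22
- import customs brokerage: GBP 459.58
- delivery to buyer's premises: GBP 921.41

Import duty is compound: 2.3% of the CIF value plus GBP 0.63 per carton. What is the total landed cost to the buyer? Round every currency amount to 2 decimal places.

EXW: the seller makes goods available at their premises; the buyer bears all onward costs.
CIF value = EXW price + inland to port + export clearance + origin terminal + freight + insurance = 43141.56 + 652.27 + 127.20 + 690.39 + 4275.04 + 58.29 = 48944.75
Ad valorem component: 48944.75 × 2.3% = 1125.73
Specific component: 4980 × 0.63 = 3137.40
Import duty = 1125.73 + 3137.40 = 4263.13
Buyer bears: inland to port 652.27 + export clearance 127.20 + origin terminal 690.39 + freight 4275.04 + insurance 58.29 + destination terminal 529.22 + brokerage 459.58 + delivery 921.41 + duty 4263.13 = 11976.53
Landed cost = invoice 43141.56 + 11976.53 = 55118.09

Total landed cost: GBP 55118.09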